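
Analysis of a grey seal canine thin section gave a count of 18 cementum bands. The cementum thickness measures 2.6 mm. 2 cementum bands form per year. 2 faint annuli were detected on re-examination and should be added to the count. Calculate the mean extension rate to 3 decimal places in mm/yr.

0.260 mm/yr

Correcting the raw count gives 18 + 2 = 20 true cementum bands.
Dividing by 2 cementum bands per year: 20 / 2 = 10 years.
Mean rate = 2.6 mm / 10 years ≈ 0.260 mm/yr.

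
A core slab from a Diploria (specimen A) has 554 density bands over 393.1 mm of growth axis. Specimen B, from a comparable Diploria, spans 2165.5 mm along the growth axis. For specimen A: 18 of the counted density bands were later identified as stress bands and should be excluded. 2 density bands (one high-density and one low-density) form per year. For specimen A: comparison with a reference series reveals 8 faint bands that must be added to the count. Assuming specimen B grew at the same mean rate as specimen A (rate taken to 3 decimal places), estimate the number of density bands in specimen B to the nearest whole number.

2997 density bands

Specimen A: true density band count = 554 − 18 + 8 = 544.
Specimen A: 544 density bands at 2 per year is 544 / 2 = 272 years.
A: 393.1 mm over 272 years gives 393.1 / 272 ≈ 1.445 mm/year.
For B, 2165.5 / 1.445 = 1498.62 years; at 2 density bands per year that is 1498.62 × 2 ≈ 2997 density bands.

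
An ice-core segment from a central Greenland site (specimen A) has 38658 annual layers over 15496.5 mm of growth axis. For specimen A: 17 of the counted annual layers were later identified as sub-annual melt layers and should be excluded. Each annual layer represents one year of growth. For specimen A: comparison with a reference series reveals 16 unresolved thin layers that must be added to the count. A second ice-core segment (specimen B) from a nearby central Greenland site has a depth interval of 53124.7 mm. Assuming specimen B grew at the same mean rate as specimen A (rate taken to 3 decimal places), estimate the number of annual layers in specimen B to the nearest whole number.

Specimen A: true annual layer count = 38658 − 17 + 16 = 38657.
A: 15496.5 mm over 38657 years gives 15496.5 / 38657 ≈ 0.401 mm/year.
For B, 53124.7 / 0.401 = 132480.55 years ≈ 132481 annual layers.

132481 annual layers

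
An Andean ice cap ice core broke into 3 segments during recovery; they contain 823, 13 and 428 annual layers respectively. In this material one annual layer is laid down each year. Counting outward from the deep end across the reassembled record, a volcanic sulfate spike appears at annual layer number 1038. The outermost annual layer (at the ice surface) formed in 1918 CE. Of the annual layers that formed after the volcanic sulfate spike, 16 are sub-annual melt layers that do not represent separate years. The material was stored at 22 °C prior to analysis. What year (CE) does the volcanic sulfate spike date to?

Total annual layers = 823 + 13 + 428 = 1264.
The volcanic sulfate spike sits at annual layer 1038 from the deep end, so 1264 − 1038 = 226 annual layers formed after it.
226 − 16 false = 210 true annual layers after the volcanic sulfate spike.
The annual layer at the ice surface is 1918 CE, so the volcanic sulfate spike dates to 1918 − 210 = 1708 CE.

1708 CE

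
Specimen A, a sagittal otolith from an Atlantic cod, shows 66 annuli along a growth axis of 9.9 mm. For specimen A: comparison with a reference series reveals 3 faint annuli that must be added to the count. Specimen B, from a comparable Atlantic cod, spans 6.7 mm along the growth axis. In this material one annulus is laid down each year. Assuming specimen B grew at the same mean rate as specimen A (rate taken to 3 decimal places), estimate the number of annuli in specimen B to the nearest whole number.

47 annuli

Specimen A: true annulus count = 66 + 3 = 69.
A: Extension rate ≈ 9.9 / 69 = 0.143 mm/year.
B spans 6.7 / 0.143 = 46.85 years ≈ 47 annuli.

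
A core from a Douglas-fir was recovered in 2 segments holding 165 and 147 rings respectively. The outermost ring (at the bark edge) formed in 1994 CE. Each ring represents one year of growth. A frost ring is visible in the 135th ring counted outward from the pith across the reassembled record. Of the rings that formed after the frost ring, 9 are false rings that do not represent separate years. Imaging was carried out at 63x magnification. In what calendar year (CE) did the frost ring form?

Total rings = 165 + 147 = 312.
Between ring 135 and the bark edge there are 312 − 135 = 177 rings.
Excluding 9 false rings: 177 − 9 = 168.
1994 − 168 = 1826 CE.

1826 CE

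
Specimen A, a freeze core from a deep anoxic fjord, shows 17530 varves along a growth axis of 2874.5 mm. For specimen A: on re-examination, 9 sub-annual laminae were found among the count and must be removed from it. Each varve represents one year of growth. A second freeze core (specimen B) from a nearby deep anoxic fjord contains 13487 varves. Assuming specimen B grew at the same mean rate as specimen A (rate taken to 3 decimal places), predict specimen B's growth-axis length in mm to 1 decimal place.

Specimen A: adjusted count: 17530 − 9 = 17521 varves.
A: Extension rate ≈ 2874.5 / 17521 = 0.164 mm/yr.
For B, 0.164 mm/year × 13487 years = 2211.9 mm.

2211.9 mm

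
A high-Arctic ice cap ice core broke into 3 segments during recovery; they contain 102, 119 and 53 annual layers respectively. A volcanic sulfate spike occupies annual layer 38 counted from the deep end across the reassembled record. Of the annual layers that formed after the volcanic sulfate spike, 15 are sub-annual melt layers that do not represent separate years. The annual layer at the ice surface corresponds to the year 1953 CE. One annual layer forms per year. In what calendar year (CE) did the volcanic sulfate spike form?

1732 CE

Total annual layers = 102 + 119 + 53 = 274.
274 − 38 = 236 annual layers lie beyond the volcanic sulfate spike toward the ice surface.
236 − 15 false = 221 true annual layers after the volcanic sulfate spike.
1953 − 221 = 1732 CE.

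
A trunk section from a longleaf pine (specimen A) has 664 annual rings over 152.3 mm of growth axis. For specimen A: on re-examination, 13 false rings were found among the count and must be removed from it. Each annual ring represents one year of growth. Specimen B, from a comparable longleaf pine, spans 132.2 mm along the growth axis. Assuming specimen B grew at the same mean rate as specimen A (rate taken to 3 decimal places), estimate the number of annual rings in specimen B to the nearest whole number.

565 annual rings

Specimen A: after corrections the count is 664 − 13 = 651 annual rings.
A: Extension rate ≈ 152.3 / 651 = 0.234 mm/year.
B spans 132.2 / 0.234 = 564.96 years ≈ 565 annual rings.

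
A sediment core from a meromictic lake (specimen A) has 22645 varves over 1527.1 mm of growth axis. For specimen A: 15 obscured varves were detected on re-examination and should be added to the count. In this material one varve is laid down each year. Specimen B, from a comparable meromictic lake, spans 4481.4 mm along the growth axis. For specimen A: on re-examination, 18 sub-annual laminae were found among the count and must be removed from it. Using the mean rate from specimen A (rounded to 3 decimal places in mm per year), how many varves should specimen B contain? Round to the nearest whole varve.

Specimen A: correcting the raw count gives 22645 − 18 + 15 = 22642 true varves.
A: Mean rate = 1527.1 mm / 22642 years ≈ 0.067 mm/yr.
B spans 4481.4 / 0.067 = 66886.57 years ≈ 66887 varves.

66887 varves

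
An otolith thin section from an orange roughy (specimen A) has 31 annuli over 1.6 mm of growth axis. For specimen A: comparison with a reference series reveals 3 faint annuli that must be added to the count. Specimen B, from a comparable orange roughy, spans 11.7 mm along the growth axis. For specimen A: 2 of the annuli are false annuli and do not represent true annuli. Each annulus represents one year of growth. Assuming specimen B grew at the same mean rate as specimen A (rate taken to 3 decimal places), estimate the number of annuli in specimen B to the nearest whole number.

Specimen A: adjusted count: 31 − 2 + 3 = 32 annuli.
A: Extension rate ≈ 1.6 / 32 = 0.050 mm/year.
B spans 11.7 / 0.050 = 234.00 years ≈ 234 annuli.

234 annuli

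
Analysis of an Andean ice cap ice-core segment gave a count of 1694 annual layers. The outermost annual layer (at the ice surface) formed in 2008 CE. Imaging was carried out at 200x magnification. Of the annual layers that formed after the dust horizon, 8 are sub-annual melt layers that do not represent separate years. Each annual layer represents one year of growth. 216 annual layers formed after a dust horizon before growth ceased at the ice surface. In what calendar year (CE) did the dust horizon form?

1800 CE

216 annual layers formed after the dust horizon.
Excluding 8 false annual layers: 216 − 8 = 208.
The annual layer at the ice surface is 2008 CE, so the dust horizon dates to 2008 − 208 = 1800 CE.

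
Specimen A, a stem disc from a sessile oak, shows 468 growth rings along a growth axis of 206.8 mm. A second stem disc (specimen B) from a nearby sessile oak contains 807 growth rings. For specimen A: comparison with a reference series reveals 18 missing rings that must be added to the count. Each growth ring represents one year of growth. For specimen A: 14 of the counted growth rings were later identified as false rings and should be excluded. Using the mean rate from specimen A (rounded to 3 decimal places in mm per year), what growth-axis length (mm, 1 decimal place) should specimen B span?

Specimen A: true growth ring count = 468 − 14 + 18 = 472.
A: Extension rate ≈ 206.8 / 472 = 0.438 mm per year.
B's length ≈ 0.438 × 807 = 353.5 mm.

353.5 mm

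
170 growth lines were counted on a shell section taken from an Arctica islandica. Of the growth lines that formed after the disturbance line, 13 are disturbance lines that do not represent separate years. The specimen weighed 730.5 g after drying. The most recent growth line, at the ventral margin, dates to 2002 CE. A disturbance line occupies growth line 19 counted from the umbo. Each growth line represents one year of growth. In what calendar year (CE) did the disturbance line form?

Between growth line 19 and the ventral margin there are 170 − 19 = 151 growth lines.
Excluding 13 false growth lines: 151 − 13 = 138.
The growth line at the ventral margin is 2002 CE, so the disturbance line dates to 2002 − 138 = 1864 CE.

1864 CE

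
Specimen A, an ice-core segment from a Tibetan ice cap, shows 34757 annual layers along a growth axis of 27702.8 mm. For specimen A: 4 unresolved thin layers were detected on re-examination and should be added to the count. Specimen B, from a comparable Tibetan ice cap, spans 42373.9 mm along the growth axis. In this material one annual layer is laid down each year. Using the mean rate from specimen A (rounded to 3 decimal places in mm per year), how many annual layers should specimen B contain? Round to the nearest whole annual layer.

Specimen A: correcting the raw count gives 34757 + 4 = 34761 true annual layers.
A: Mean rate = 27702.8 mm / 34761 years ≈ 0.797 mm per year.
For B, 42373.9 / 0.797 = 53166.75 years ≈ 53167 annual layers.

53167 annual layers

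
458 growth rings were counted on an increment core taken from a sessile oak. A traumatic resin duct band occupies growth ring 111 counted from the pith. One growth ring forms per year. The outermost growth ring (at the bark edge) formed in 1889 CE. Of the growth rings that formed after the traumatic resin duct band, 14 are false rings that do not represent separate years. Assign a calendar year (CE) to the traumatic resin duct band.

1556 CE

Between growth ring 111 and the bark edge there are 458 − 111 = 347 growth rings.
Removing the 14 false growth rings leaves 347 − 14 = 333 true growth rings beyond the traumatic resin duct band.
Counting back 333 years from 1889 CE places the traumatic resin duct band in 1889 − 333 = 1556 CE.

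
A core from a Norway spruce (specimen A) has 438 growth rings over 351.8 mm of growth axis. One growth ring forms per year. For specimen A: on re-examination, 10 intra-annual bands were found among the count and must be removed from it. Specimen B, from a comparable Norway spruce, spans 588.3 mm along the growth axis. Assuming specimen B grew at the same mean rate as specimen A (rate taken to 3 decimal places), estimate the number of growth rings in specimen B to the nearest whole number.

Specimen A: adjusted count: 438 − 10 = 428 growth rings.
A: Mean rate = 351.8 mm / 428 years ≈ 0.822 mm/year.
Specimen B: 588.3 mm / 0.822 mm per year = 715.69 years ≈ 716 growth rings.

716 growth rings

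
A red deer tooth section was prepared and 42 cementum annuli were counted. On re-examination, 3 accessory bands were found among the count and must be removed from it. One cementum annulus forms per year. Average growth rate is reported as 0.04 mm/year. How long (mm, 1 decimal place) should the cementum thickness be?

Adjusted count: 42 − 3 = 39 cementum annuli.
Length ≈ 0.04 × 39 = 1.6 mm.

1.6 mm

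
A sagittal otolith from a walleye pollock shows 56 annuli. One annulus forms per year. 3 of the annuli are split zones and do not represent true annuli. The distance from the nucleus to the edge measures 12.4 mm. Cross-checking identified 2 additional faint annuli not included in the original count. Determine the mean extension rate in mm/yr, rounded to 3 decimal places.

0.225 mm/yr

After corrections the count is 56 − 3 + 2 = 55 annuli.
Extension rate ≈ 12.4 / 55 = 0.225 mm/yr.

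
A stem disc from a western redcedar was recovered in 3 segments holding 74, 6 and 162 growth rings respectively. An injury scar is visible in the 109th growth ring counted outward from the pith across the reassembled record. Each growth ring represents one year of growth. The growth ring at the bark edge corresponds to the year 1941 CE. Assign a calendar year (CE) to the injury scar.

1808 CE

Total growth rings = 74 + 6 + 162 = 242.
Between growth ring 109 and the bark edge there are 242 − 109 = 133 growth rings.
The growth ring at the bark edge is 1941 CE, so the injury scar dates to 1941 − 133 = 1808 CE.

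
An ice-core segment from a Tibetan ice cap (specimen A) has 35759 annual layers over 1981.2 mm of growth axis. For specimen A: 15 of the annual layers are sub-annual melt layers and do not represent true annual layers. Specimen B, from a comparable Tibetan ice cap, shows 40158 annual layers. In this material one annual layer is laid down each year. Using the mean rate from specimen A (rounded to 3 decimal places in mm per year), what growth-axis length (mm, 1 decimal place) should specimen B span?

2208.7 mm

Specimen A: after corrections the count is 35759 − 15 = 35744 annual layers.
A: 1981.2 mm over 35744 years gives 1981.2 / 35744 ≈ 0.055 mm per year.
For B, 0.055 mm/year × 40158 years = 2208.7 mm.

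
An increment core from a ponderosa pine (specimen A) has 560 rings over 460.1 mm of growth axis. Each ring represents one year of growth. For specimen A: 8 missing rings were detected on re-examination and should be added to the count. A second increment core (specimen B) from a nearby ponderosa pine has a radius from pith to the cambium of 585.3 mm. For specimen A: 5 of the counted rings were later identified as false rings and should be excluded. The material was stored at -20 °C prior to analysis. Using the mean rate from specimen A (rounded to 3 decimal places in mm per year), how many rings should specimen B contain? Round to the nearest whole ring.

Specimen A: after corrections the count is 560 − 5 + 8 = 563 rings.
A: Mean rate = 460.1 mm / 563 years ≈ 0.817 mm/yr.
B spans 585.3 / 0.817 = 716.40 years ≈ 716 rings.

716 rings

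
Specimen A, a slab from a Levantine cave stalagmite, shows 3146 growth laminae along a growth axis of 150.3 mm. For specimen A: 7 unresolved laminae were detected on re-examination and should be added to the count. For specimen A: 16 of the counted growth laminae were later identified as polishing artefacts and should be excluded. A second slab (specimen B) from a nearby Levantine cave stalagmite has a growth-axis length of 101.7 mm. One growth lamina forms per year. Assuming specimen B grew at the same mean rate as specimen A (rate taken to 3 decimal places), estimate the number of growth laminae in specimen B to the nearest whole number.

2119 growth laminae

Specimen A: after corrections the count is 3146 − 16 + 7 = 3137 growth laminae.
A: 150.3 mm over 3137 years gives 150.3 / 3137 ≈ 0.048 mm/yr.
Specimen B: 101.7 mm / 0.048 mm per year = 2118.75 years ≈ 2119 growth laminae.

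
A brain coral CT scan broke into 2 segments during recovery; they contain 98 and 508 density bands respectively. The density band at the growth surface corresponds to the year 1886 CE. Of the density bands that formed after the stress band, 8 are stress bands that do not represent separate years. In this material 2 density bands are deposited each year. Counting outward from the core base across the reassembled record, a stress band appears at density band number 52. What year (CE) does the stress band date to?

1613 CE

Total density bands = 98 + 508 = 606.
The stress band sits at density band 52 from the core base, so 606 − 52 = 554 density bands formed after it.
Excluding 8 false density bands: 554 − 8 = 546.
Dividing by 2 density bands per year: 546 / 2 = 273 years.
The density band at the growth surface is 1886 CE, so the stress band dates to 1886 − 273 = 1613 CE.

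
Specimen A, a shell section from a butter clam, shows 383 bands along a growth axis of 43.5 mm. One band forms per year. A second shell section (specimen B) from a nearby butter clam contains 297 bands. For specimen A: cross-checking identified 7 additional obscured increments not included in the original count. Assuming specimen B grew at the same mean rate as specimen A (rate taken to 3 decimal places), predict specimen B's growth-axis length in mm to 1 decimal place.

Specimen A: correcting the raw count gives 383 + 7 = 390 true bands.
A: 43.5 mm over 390 years gives 43.5 / 390 ≈ 0.112 mm per year.
Length of B = 0.112 × 297 = 33.3 mm.

33.3 mm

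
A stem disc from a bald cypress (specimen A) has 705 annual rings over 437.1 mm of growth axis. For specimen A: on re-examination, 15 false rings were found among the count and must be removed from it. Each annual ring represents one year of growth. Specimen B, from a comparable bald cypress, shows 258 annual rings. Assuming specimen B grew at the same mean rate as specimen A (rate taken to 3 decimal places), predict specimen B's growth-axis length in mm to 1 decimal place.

163.3 mm

Specimen A: true annual ring count = 705 − 15 = 690.
A: 437.1 mm over 690 years gives 437.1 / 690 ≈ 0.633 mm/yr.
Length of B = 0.633 × 258 = 163.3 mm.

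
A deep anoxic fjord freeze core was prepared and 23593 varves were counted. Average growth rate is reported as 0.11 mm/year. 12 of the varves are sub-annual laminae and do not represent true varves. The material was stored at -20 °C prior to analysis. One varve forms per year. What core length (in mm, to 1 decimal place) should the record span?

After corrections the count is 23593 − 12 = 23581 varves.
23581 years at 0.11 mm/year gives 0.11 × 23581 = 2593.9 mm.

2593.9 mm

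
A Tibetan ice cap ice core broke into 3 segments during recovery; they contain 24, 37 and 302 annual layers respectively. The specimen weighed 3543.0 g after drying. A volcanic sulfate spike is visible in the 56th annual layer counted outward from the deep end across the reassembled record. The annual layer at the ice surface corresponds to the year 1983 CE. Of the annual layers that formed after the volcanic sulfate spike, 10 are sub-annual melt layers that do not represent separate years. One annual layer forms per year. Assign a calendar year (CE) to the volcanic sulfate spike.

1686 CE

Total annual layers = 24 + 37 + 302 = 363.
Between annual layer 56 and the ice surface there are 363 − 56 = 307 annual layers.
Excluding 10 false annual layers: 307 − 10 = 297.
Counting back 297 years from 1983 CE places the volcanic sulfate spike in 1983 − 297 = 1686 CE.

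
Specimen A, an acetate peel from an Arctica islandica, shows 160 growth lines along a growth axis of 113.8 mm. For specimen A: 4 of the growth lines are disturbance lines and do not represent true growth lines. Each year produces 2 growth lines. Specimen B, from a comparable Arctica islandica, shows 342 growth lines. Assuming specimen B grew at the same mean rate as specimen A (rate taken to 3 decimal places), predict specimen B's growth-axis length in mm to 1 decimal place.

249.5 mm

Specimen A: correcting the raw count gives 160 − 4 = 156 true growth lines.
Specimen A: with 2 growth lines per year, 156 / 2 = 78 years.
A: Mean rate = 113.8 mm / 78 years ≈ 1.459 mm per year.
Specimen B: dividing by 2 growth lines per year: 342 / 2 = 171 years. For B, 1.459 mm/year × 171 years = 249.5 mm.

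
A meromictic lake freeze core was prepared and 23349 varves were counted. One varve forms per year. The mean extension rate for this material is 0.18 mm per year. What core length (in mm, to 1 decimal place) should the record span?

23349 years of growth are recorded.
23349 years at 0.18 mm/year gives 0.18 × 23349 = 4202.8 mm.

4202.8 mm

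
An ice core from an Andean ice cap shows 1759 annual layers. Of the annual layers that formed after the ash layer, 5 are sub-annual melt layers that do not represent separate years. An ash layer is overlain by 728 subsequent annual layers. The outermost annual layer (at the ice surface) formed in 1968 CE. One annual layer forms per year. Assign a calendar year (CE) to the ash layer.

728 annual layers formed after the ash layer.
Excluding 5 false annual layers: 728 − 5 = 723.
The annual layer at the ice surface is 1968 CE, so the ash layer dates to 1968 − 723 = 1245 CE.

1245 CE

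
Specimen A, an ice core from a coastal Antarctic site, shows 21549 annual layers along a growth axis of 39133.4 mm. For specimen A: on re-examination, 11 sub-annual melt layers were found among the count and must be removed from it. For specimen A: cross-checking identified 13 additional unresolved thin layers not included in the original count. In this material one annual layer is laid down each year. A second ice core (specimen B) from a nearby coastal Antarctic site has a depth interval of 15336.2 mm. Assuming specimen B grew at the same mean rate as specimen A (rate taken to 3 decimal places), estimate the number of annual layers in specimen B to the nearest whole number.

Specimen A: adjusted count: 21549 − 11 + 13 = 21551 annual layers.
A: 39133.4 mm over 21551 years gives 39133.4 / 21551 ≈ 1.816 mm per year.
Specimen B: 15336.2 mm / 1.816 mm per year = 8445.04 years ≈ 8445 annual layers.

8445 annual layers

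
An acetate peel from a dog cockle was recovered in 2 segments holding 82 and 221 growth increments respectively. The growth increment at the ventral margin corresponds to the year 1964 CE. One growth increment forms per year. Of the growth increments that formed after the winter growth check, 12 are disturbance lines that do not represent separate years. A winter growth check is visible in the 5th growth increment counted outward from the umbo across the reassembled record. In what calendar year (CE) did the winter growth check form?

1678 CE

Total growth increments = 82 + 221 = 303.
Between growth increment 5 and the ventral margin there are 303 − 5 = 298 growth increments.
Excluding 12 false growth increments: 298 − 12 = 286.
1964 − 286 = 1678 CE.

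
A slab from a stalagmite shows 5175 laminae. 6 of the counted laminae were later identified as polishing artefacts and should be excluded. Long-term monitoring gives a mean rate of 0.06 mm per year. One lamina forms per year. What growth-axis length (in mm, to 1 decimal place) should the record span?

After corrections the count is 5175 − 6 = 5169 laminae.
5169 years at 0.06 mm/year gives 0.06 × 5169 = 310.1 mm.

310.1 mm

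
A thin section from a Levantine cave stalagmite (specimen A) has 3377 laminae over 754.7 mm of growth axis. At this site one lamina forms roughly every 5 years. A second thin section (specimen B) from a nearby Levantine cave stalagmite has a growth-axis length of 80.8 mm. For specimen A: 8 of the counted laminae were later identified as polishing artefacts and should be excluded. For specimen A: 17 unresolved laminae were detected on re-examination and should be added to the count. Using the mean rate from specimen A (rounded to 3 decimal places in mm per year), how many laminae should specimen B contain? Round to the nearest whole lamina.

359 laminae

Specimen A: adjusted count: 3377 − 8 + 17 = 3386 laminae.
Specimen A: 3386 laminae at 5 years each span 3386 × 5 = 16930 years.
A: Extension rate ≈ 754.7 / 16930 = 0.045 mm/year.
Specimen B: 80.8 mm / 0.045 mm per year = 1795.56 years; at 5 years per lamina that is 1795.56 / 5 ≈ 359 laminae.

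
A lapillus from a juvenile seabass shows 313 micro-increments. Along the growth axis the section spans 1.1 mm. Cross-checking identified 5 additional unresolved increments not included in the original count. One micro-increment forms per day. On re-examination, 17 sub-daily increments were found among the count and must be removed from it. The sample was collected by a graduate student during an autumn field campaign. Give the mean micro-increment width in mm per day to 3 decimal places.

After corrections the count is 313 − 17 + 5 = 301 micro-increments.
Extension rate ≈ 1.1 / 301 = 0.004 mm per day.

0.004 mm per day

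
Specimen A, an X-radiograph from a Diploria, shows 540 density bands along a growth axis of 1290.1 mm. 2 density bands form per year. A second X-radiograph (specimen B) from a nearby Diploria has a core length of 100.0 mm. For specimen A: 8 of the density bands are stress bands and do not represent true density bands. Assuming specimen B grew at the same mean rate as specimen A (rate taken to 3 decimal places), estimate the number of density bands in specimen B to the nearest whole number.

41 density bands

Specimen A: true density band count = 540 − 8 = 532.
Specimen A: with 2 density bands per year, 532 / 2 = 266 years.
A: Extension rate ≈ 1290.1 / 266 = 4.850 mm/year.
For B, 100.0 / 4.850 = 20.62 years; at 2 density bands per year that is 20.62 × 2 ≈ 41 density bands.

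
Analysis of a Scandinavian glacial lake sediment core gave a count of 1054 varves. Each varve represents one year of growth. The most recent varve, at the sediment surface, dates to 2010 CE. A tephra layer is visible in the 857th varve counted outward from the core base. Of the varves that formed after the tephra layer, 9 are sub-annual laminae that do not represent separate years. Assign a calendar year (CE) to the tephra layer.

1822 CE

1054 − 857 = 197 varves lie beyond the tephra layer toward the sediment surface.
197 − 9 false = 188 true varves after the tephra layer.
2010 − 188 = 1822 CE.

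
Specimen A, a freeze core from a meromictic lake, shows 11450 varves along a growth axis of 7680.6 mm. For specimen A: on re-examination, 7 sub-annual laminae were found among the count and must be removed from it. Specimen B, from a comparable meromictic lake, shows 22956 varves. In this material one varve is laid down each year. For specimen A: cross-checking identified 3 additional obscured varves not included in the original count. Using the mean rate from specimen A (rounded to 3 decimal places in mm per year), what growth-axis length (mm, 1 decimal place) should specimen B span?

15403.5 mm

Specimen A: adjusted count: 11450 − 7 + 3 = 11446 varves.
A: 7680.6 mm over 11446 years gives 7680.6 / 11446 ≈ 0.671 mm/yr.
Length of B = 0.671 × 22956 = 15403.5 mm.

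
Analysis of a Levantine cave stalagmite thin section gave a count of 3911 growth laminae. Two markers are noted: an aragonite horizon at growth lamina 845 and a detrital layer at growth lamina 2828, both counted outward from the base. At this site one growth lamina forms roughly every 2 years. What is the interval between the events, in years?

Separation: 2828 − 845 = 1983 growth laminae.
At 2 years per growth lamina, 1983 × 2 = 3966 years.

3966 yr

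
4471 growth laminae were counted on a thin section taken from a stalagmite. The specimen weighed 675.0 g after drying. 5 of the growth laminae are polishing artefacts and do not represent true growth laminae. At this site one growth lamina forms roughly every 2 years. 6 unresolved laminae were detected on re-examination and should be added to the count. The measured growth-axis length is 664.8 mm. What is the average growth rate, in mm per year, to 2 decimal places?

0.07 mm per year

Correcting the raw count gives 4471 − 5 + 6 = 4472 true growth laminae.
Multiplying by 2 years per growth lamina: 4472 × 2 = 8944 years.
Extension rate ≈ 664.8 / 8944 = 0.07 mm per year.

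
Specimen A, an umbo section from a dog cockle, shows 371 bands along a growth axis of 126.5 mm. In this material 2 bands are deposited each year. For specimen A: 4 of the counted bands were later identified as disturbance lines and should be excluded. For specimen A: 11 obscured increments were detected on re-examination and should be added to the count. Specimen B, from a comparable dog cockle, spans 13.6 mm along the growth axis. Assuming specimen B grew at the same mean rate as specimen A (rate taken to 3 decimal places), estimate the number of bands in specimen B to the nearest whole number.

Specimen A: adjusted count: 371 − 4 + 11 = 378 bands.
Specimen A: with 2 bands per year, 378 / 2 = 189 years.
A: Mean rate = 126.5 mm / 189 years ≈ 0.669 mm per year.
Specimen B: 13.6 mm / 0.669 mm per year = 20.33 years; at 2 bands per year that is 20.33 × 2 ≈ 41 bands.

41 bands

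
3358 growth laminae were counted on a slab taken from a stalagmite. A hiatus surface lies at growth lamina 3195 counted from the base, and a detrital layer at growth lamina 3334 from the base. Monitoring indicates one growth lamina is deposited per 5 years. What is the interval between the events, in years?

695 yr

Separation: 3334 − 3195 = 139 growth laminae.
139 growth laminae at 5 years each span 139 × 5 = 695 years.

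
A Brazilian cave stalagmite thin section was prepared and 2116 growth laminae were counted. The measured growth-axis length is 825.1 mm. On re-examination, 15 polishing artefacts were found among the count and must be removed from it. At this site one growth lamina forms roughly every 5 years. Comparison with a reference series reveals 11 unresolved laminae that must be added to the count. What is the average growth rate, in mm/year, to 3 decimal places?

0.078 mm/year

Correcting the raw count gives 2116 − 15 + 11 = 2112 true growth laminae.
At 5 years per growth lamina, 2112 × 5 = 10560 years.
Extension rate ≈ 825.1 / 10560 = 0.078 mm/year.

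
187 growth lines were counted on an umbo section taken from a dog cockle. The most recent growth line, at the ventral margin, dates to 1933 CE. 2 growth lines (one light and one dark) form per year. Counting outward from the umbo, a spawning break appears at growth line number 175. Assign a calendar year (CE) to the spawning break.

1927 CE

Between growth line 175 and the ventral margin there are 187 − 175 = 12 growth lines.
12 growth lines at 2 per year is 12 / 2 = 6 years.
Counting back 6 years from 1933 CE places the spawning break in 1933 − 6 = 1927 CE.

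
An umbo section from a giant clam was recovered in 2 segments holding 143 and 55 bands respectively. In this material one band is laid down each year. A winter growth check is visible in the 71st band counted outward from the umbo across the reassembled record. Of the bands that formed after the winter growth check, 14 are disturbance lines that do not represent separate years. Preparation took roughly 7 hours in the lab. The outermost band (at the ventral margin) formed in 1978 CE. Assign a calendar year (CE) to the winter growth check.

1865 CE

Total bands = 143 + 55 = 198.
198 − 71 = 127 bands lie beyond the winter growth check toward the ventral margin.
Removing the 14 false bands leaves 127 − 14 = 113 true bands beyond the winter growth check.
Counting back 113 years from 1978 CE places the winter growth check in 1978 − 113 = 1865 CE.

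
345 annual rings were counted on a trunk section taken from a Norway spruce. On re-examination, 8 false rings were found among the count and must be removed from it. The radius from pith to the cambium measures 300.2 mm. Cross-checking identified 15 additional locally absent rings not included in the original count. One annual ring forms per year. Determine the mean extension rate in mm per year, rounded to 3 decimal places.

Adjusted count: 345 − 8 + 15 = 352 annual rings.
Extension rate ≈ 300.2 / 352 = 0.853 mm per year.

0.853 mm per year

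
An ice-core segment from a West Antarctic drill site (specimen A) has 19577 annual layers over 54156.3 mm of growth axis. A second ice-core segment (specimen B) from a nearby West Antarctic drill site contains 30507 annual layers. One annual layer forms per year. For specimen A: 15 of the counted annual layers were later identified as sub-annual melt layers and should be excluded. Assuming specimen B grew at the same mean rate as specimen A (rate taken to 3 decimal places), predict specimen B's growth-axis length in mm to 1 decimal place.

Specimen A: correcting the raw count gives 19577 − 15 = 19562 true annual layers.
A: Mean rate = 54156.3 mm / 19562 years ≈ 2.768 mm/yr.
For B, 2.768 mm/year × 30507 years = 84443.4 mm.

84443.4 mm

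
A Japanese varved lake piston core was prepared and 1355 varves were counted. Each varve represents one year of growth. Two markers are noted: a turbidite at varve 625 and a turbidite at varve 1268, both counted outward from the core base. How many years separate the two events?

643 yr

1268 − 625 = 643 varves lie between the two events.
That is 643 years at one varve per year.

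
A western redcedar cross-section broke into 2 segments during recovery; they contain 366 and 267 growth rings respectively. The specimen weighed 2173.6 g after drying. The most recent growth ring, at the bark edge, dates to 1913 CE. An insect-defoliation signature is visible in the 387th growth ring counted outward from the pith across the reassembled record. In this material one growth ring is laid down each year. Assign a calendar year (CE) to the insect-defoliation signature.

Total growth rings = 366 + 267 = 633.
The insect-defoliation signature sits at growth ring 387 from the pith, so 633 − 387 = 246 growth rings formed after it.
Counting back 246 years from 1913 CE places the insect-defoliation signature in 1913 − 246 = 1667 CE.

1667 CE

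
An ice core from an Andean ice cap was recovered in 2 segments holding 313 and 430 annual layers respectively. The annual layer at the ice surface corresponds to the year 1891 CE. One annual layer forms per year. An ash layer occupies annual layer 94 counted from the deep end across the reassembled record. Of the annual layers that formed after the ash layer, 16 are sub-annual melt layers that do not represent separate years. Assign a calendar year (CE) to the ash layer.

1258 CE

Total annual layers = 313 + 430 = 743.
Between annual layer 94 and the ice surface there are 743 − 94 = 649 annual layers.
649 − 16 false = 633 true annual layers after the ash layer.
1891 − 633 = 1258 CE.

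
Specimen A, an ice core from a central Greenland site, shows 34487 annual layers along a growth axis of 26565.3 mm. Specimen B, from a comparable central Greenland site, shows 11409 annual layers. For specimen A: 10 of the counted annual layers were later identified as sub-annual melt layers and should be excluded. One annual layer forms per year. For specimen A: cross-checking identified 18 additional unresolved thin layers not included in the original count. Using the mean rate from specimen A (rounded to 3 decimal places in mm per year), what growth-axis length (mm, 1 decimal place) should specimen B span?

8784.9 mm

Specimen A: adjusted count: 34487 − 10 + 18 = 34495 annual layers.
A: 26565.3 mm over 34495 years gives 26565.3 / 34495 ≈ 0.770 mm per year.
For B, 0.770 mm/year × 11409 years = 8784.9 mm.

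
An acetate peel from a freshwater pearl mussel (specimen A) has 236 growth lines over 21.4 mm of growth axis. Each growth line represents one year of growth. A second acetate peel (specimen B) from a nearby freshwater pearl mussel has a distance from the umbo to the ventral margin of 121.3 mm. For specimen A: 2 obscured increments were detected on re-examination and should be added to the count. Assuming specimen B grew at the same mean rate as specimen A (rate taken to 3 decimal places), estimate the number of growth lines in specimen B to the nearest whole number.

Specimen A: correcting the raw count gives 236 + 2 = 238 true growth lines.
A: 21.4 mm over 238 years gives 21.4 / 238 ≈ 0.090 mm per year.
Specimen B: 121.3 mm / 0.090 mm per year = 1347.78 years ≈ 1348 growth lines.

1348 growth lines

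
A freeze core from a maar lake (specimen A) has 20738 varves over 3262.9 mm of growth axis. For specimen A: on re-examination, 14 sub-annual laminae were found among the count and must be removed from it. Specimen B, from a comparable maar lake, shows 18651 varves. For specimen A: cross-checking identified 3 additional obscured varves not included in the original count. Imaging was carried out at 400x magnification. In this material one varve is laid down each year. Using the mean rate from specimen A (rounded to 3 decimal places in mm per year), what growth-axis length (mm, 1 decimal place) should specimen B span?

Specimen A: adjusted count: 20738 − 14 + 3 = 20727 varves.
A: Extension rate ≈ 3262.9 / 20727 = 0.157 mm/year.
For B, 0.157 mm/year × 18651 years = 2928.2 mm.

2928.2 mm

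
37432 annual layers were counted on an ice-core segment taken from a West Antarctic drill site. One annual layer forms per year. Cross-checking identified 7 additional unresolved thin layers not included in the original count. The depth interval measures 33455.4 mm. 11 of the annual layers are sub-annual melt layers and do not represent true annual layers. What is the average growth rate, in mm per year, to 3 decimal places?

0.894 mm per year

Correcting the raw count gives 37432 − 11 + 7 = 37428 true annual layers.
Mean rate = 33455.4 mm / 37428 years ≈ 0.894 mm per year.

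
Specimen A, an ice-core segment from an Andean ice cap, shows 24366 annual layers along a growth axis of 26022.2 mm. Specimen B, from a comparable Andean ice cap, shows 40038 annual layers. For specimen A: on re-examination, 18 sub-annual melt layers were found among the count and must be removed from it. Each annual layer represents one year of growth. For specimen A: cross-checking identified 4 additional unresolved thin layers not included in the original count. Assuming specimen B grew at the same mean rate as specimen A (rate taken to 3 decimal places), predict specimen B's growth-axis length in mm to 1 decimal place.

Specimen A: true annual layer count = 24366 − 18 + 4 = 24352.
A: Extension rate ≈ 26022.2 / 24352 = 1.069 mm/yr.
For B, 1.069 mm/year × 40038 years = 42800.6 mm.

42800.6 mm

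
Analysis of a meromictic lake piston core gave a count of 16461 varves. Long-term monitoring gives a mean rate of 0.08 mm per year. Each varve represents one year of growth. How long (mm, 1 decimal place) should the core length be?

1316.9 mm

The record spans 16461 years at 0.08 mm per year.
Length ≈ 0.08 × 16461 = 1316.9 mm.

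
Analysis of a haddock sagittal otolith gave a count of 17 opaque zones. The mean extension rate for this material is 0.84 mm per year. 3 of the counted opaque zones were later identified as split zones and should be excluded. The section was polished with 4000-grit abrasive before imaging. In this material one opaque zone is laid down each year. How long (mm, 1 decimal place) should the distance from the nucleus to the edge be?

11.8 mm

Adjusted count: 17 − 3 = 14 opaque zones.
Predicted length = 0.84 mm/year × 14 years = 11.8 mm.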